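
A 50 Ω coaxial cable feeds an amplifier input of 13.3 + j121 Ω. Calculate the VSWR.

VSWR ≈ 26

Γ = (Z_L − Z_0)/(Z_L + Z_0) = (-36.7 + j121)/(63.3 + j121)
|Γ| = 126/137 = 0.926
VSWR = (1 + |Γ|)/(1 − |Γ|) = 1.93/0.0741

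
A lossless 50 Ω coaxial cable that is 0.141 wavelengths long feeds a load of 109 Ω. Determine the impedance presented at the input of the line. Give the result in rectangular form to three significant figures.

Z_in ≈ 33.5 − j28.3 Ω

βl = 2π × 0.141 = 50.8°
tan(βl) = tan(50.8°) = 1.22
Z_in = Z_0·(Z_L + jZ_0·tanβl)/(Z_0 + jZ_L·tanβl)
     = 50·(109 + j61.2)/(50 + j133)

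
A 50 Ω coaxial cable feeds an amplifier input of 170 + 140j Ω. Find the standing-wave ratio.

VSWR ≈ 5.83

Γ = (Z_L − Z_0)/(Z_L + Z_0) = (120 + j140)/(220 + j140)
|Γ| = 184/261 = 0.707
VSWR = (1 + |Γ|)/(1 − |Γ|) = 1.71/0.293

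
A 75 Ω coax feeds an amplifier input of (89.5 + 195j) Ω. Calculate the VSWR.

Γ = (Z_L − Z_0)/(Z_L + Z_0) = (14.5 + j195)/(164.5 + j195)
|Γ| = 196/255 = 0.766
VSWR = (1 + |Γ|)/(1 − |Γ|) = 1.77/0.234

VSWR ≈ 7.56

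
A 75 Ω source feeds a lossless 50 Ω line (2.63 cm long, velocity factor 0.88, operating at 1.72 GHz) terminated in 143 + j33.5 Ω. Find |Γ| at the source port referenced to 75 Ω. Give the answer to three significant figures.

|Γ| ≈ 0.586

λ = v/f = 0.88·c / 1.72 GHz = 0.153 m
βl = 2π·l/λ = 2π × 0.171 = 61.7°
tan(βl) = 1.86
Z_in = Z_0·(Z_L + jZ_0·tanβl)/(Z_0 + jZ_L·tanβl) = 22.5 − j28 Ω
Γ_s = (Z_in − Z_s)/(Z_in + Z_s) = (-52.5 − j28)/(97.5 − j28), |Γ_s| = 0.586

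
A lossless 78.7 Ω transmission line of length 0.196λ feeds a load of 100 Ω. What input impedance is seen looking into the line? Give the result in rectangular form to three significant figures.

βl = 2π × 0.196 = 70.6°
tan(βl) = tan(70.6°) = 2.83
Z_in = Z_0·(Z_L + jZ_0·tanβl)/(Z_0 + jZ_L·tanβl)
     = 78.7·(100 + j223)/(78.7 + j283)

Z_in ≈ 64.7 − j9.82 Ω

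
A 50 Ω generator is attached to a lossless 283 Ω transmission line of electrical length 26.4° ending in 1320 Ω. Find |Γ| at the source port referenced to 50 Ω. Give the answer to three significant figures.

|Γ| ≈ 0.911

tan(βl) = 0.496
Z_in = Z_0·(Z_L + jZ_0·tanβl)/(Z_0 + jZ_L·tanβl) = 259 − j458 Ω
Γ_s = (Z_in − Z_s)/(Z_in + Z_s) = (209 − j458)/(309 − j458), |Γ_s| = 0.911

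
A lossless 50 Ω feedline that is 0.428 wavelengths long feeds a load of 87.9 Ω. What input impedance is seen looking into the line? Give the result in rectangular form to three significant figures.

βl = 2π × 0.428 = 154°
tan(βl) = tan(154°) = -0.486
Z_in = Z_0·(Z_L + jZ_0·tanβl)/(Z_0 + jZ_L·tanβl)
     = 50·(87.9 − j24.3)/(50 − j42.7)

Z_in ≈ 62.8 + j29.4 Ω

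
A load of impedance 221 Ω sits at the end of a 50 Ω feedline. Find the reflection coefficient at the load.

Γ = 0.631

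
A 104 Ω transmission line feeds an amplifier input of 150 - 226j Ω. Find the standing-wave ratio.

Γ = (Z_L − Z_0)/(Z_L + Z_0) = (46 − j226)/(254 − j226)
|Γ| = 231/340 = 0.678
VSWR = (1 + |Γ|)/(1 − |Γ|) = 1.68/0.322

VSWR ≈ 5.22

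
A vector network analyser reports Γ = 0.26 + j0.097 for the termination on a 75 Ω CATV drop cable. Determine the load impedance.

Z_L ≈ 124 + j26.1 Ω

Z_L = Z_0·(1 + Γ)/(1 − Γ) = 75·(1.26 + j0.097)/(0.74 − j0.097)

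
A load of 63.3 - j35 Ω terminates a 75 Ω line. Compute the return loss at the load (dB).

RL ≈ 11.7 dB

Γ = (-11.7 − j35)/(138.3 − j35), |Γ| = 0.259
RL = −20·log₁₀|Γ| = −20·log₁₀(0.259)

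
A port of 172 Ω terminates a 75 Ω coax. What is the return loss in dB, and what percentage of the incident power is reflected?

RL ≈ 8.12 dB; 15.4% of incident power reflected

Γ = (172 − 75)/(172 + 75) = 0.393
RL = −20·log₁₀(0.393) = 8.12 dB
P_refl/P_inc = |Γ|² = 0.154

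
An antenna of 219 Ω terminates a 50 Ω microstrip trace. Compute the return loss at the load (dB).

RL ≈ 4.04 dB

Γ = (219 − 50)/(219 + 50) = 0.628
RL = −20·log₁₀|Γ| = −20·log₁₀(0.628)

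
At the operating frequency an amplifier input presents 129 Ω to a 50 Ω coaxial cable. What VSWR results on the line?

For a purely resistive load, VSWR = R_L/Z_0 or Z_0/R_L (whichever > 1) = 129/50

VSWR ≈ 2.58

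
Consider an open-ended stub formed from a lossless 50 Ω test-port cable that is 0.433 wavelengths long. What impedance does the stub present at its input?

βl = 2π × 0.433 = 156°
tan(βl) = -0.448
For an open-ended stub, Z_in = −jZ_0·cot(βl) = −jZ_0/tan(βl)

Z_in ≈ +j112 Ω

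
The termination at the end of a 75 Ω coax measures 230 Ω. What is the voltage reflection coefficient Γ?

Γ = (Z_L − Z_0)/(Z_L + Z_0) = (230 − 75)/(230 + 75) = 155/305

Γ = 0.508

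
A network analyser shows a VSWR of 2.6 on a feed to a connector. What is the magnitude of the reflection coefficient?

|Γ| ≈ 0.444

|Γ| = (S − 1)/(S + 1) = (2.6 − 1)/(2.6 + 1) = 1.6/3.6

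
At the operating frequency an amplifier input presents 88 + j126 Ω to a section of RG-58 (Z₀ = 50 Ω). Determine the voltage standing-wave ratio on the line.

VSWR ≈ 5.76

Γ = (Z_L − Z_0)/(Z_L + Z_0) = (38 + j126)/(138 + j126)
|Γ| = 132/187 = 0.704
VSWR = (1 + |Γ|)/(1 − |Γ|) = 1.7/0.296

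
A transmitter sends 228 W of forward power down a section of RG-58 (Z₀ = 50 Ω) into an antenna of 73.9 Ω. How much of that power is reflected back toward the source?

Γ = (73.9 − 50)/(73.9 + 50) = 0.193
|Γ|² = 0.0372
P_refl = |Γ|²·P_inc = 8.48 W, P_del = (1 − |Γ|²)·P_inc = 220 W

P_reflected ≈ 8.48 W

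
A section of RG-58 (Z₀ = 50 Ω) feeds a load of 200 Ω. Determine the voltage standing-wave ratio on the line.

VSWR ≈ 4

For a purely resistive load, VSWR = R_L/Z_0 or Z_0/R_L (whichever > 1) = 200/50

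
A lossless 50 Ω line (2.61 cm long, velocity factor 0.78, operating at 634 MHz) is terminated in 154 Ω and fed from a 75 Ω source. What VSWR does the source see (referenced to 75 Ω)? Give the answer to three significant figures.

λ = v/f = 0.78·c / 634 MHz = 0.369 m
βl = 2π·l/λ = 2π × 0.0707 = 25.5°
tan(βl) = 0.476
Z_in = Z_0·(Z_L + jZ_0·tanβl)/(Z_0 + jZ_L·tanβl) = 60 − j64.1 Ω
Γ_s = (Z_in − Z_s)/(Z_in + Z_s) = (-15 − j64.1)/(135 − j64.1), |Γ_s| = 0.441
VSWR = (1 + |Γ_s|)/(1 − |Γ_s|)

VSWR ≈ 2.58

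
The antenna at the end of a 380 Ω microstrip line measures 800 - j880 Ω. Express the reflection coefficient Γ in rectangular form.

Γ = (Z_L − Z_0)/(Z_L + Z_0) = (420 − j880)/(1180 − j880)

Γ ≈ 0.586 − j0.309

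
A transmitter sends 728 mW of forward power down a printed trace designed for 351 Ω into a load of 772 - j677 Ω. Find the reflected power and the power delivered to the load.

P_reflected ≈ 269 mW; P_delivered ≈ 459 mW

|Γ| = |(421 − j677)/(1123 − j677)| = 0.608
|Γ|² = 0.37
P_refl = |Γ|²·P_inc = 269 mW, P_del = (1 − |Γ|²)·P_inc = 459 mW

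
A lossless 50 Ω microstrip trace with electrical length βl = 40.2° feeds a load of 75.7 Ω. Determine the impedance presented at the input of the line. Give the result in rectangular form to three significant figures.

Z_in ≈ 49.2 − j20.7 Ω

tan(βl) = tan(40.2°) = 0.845
Z_in = Z_0·(Z_L + jZ_0·tanβl)/(Z_0 + jZ_L·tanβl)
     = 50·(75.7 + j42.3)/(50 + j64)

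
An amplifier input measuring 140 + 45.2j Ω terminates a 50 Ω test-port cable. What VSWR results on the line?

VSWR ≈ 3.13

Γ = (Z_L − Z_0)/(Z_L + Z_0) = (90 + j45.2)/(190 + j45.2)
|Γ| = 101/195 = 0.516
VSWR = (1 + |Γ|)/(1 − |Γ|) = 1.52/0.484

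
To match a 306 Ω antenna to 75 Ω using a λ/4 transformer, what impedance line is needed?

Z_qwt ≈ 151 Ω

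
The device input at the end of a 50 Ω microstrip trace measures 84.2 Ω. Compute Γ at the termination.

Γ = 0.255

Γ = (Z_L − Z_0)/(Z_L + Z_0) = (84.2 − 50)/(84.2 + 50) = 34.2/134.2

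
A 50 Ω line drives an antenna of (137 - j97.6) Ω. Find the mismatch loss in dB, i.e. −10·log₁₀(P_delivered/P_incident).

mismatch loss ≈ 2.11 dB

Γ = (87 − j97.6)/(187 − j97.6), |Γ| = 0.62
|Γ|² = 0.384, so P_del/P_inc = 1 − |Γ|² = 0.616
ML = −10·log₁₀(1 − |Γ|²)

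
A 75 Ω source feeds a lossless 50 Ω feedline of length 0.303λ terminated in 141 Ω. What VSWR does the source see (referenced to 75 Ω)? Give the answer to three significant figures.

VSWR ≈ 4

βl = 2π × 0.303 = 109°
tan(βl) = -2.89
Z_in = Z_0·(Z_L + jZ_0·tanβl)/(Z_0 + jZ_L·tanβl) = 19.6 + j14.9 Ω
Γ_s = (Z_in − Z_s)/(Z_in + Z_s) = (-55.4 + j14.9)/(94.6 + j14.9), |Γ_s| = 0.6
VSWR = (1 + |Γ_s|)/(1 − |Γ_s|)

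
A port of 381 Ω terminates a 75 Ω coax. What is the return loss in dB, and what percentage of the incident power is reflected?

Γ = (381 − 75)/(381 + 75) = 0.671
RL = −20·log₁₀(0.671) = 3.46 dB
P_refl/P_inc = |Γ|² = 0.45

RL ≈ 3.46 dB; 45% of incident power reflected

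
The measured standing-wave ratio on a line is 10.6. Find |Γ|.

|Γ| = (S − 1)/(S + 1) = (10.6 − 1)/(10.6 + 1) = 9.6/11.6

|Γ| ≈ 0.828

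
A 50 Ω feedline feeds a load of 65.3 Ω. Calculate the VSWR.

Γ = (65.3 − 50)/(65.3 + 50) = 0.133
VSWR = (1 + 0.133)/(1 − 0.133)

VSWR ≈ 1.31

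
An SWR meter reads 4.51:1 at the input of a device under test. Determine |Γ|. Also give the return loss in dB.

|Γ| ≈ 0.637; return loss ≈ 3.92 dB

|Γ| = (S − 1)/(S + 1) = (4.51 − 1)/(4.51 + 1) = 3.51/5.51
RL = −20·log₁₀|Γ| = −20·log₁₀(0.637)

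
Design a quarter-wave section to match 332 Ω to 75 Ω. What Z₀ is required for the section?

Z_qwt ≈ 158 Ω

Z_qwt = √(Z_0·R_L) = √(75 × 332) = √24900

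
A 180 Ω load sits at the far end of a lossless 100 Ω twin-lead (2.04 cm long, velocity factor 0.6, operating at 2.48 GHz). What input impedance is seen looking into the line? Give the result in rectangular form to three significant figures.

λ = v/f = 0.6·c / 2.48 GHz = 0.0726 m
βl = 2π·l/λ = 2π × 0.281 = 101°
tan(βl) = tan(101°) = -5.06
Z_in = Z_0·(Z_L + jZ_0·tanβl)/(Z_0 + jZ_L·tanβl)
     = 100·(180 − j506)/(100 − j910)

Z_in ≈ 57 + j13.5 Ω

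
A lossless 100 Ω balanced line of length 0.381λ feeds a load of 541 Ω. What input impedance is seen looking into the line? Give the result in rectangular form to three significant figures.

βl = 2π × 0.381 = 137°
tan(βl) = tan(137°) = -0.927
Z_in = Z_0·(Z_L + jZ_0·tanβl)/(Z_0 + jZ_L·tanβl)
     = 100·(541 − j92.7)/(100 − j502)

Z_in ≈ 38.5 + j100 Ω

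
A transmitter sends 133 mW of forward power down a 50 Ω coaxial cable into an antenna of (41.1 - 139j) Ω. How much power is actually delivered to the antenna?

|Γ| = |(-8.9 − j139)/(91.1 − j139)| = 0.838
|Γ|² = 0.702
P_refl = |Γ|²·P_inc = 93.4 mW, P_del = (1 − |Γ|²)·P_inc = 39.6 mW

P_delivered ≈ 39.6 mW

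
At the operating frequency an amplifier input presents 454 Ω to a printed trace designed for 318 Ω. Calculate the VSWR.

VSWR ≈ 1.43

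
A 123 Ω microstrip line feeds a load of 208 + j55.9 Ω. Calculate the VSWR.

VSWR ≈ 1.87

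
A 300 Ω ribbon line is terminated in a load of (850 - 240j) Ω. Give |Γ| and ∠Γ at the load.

Γ = (Z_L − Z_0)/(Z_L + Z_0) = (550 − j240)/(1150 − j240)
|Γ| = 600/1170 = 0.511

Γ ≈ 0.511 ∠ -11.8°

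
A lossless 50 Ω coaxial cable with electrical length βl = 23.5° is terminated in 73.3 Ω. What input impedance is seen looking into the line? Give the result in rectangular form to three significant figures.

Z_in ≈ 62 − j17.8 Ω

tan(βl) = tan(23.5°) = 0.435
Z_in = Z_0·(Z_L + jZ_0·tanβl)/(Z_0 + jZ_L·tanβl)
     = 50·(73.3 + j21.7)/(50 + j31.9)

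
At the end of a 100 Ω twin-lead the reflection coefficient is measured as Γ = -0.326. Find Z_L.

Z_L ≈ 50.8 Ω

Z_L = Z_0·(1 + Γ)/(1 − Γ) = 100·(0.674)/(1.33)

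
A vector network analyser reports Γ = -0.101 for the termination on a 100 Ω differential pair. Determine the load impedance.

Z_L ≈ 81.7 Ω

Z_L = Z_0·(1 + Γ)/(1 − Γ) = 100·(0.899)/(1.1)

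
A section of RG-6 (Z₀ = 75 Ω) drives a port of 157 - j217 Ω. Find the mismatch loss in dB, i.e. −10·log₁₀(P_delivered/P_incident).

Γ = (82 − j217)/(232 − j217), |Γ| = 0.73
|Γ|² = 0.533, so P_del/P_inc = 1 − |Γ|² = 0.467
ML = −10·log₁₀(1 − |Γ|²)

mismatch loss ≈ 3.31 dB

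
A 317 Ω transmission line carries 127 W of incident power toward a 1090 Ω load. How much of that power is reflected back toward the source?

P_reflected ≈ 38.3 W

Γ = (1090 − 317)/(1090 + 317) = 0.549
|Γ|² = 0.302
P_refl = |Γ|²·P_inc = 38.3 W, P_del = (1 − |Γ|²)·P_inc = 88.7 W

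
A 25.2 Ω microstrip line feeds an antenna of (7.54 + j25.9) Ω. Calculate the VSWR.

VSWR ≈ 7.03

Γ = (Z_L − Z_0)/(Z_L + Z_0) = (-17.66 + j25.9)/(32.74 + j25.9)
|Γ| = 31.3/41.7 = 0.751
VSWR = (1 + |Γ|)/(1 − |Γ|) = 1.75/0.249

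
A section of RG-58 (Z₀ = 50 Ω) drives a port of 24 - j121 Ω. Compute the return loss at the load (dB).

RL ≈ 1.18 dB

Γ = (-26 − j121)/(74 − j121), |Γ| = 0.873
RL = −20·log₁₀|Γ| = −20·log₁₀(0.873)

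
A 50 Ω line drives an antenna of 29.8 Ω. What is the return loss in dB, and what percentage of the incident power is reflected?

RL ≈ 11.9 dB; 6.41% of incident power reflected

Γ = (29.8 − 50)/(29.8 + 50) = -0.253
RL = −20·log₁₀(0.253) = 11.9 dB
P_refl/P_inc = |Γ|² = 0.0641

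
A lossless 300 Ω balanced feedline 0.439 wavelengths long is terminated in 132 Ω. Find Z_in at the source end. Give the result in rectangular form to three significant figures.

βl = 2π × 0.439 = 158°
tan(βl) = tan(158°) = -0.403
Z_in = Z_0·(Z_L + jZ_0·tanβl)/(Z_0 + jZ_L·tanβl)
     = 300·(132 − j121)/(300 − j53.2)

Z_in ≈ 149 − j94.6 Ω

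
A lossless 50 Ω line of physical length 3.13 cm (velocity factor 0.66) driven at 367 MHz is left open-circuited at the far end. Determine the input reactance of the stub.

X_in ≈ -131 Ω (capacitive)

λ = v/f = 0.66·c / 367 MHz = 0.54 m
βl = 2π·l/λ = 2π × 0.058 = 20.9°
tan(βl) = 0.382
For an open-circuited stub, Z_in = −jZ_0·cot(βl) = −jZ_0/tan(βl)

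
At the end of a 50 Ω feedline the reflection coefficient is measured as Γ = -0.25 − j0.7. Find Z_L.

Z_L ≈ 10.9 − j34.1 Ω

Z_L = Z_0·(1 + Γ)/(1 − Γ) = 50·(0.75 − j0.7)/(1.25 + j0.7)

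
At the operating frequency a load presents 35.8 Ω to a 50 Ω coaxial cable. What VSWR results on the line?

For a purely resistive load, VSWR = R_L/Z_0 or Z_0/R_L (whichever > 1) = 50/35.8

VSWR ≈ 1.4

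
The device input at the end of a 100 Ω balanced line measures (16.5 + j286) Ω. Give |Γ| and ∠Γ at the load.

Γ = (Z_L − Z_0)/(Z_L + Z_0) = (-83.5 + j286)/(116.5 + j286)
|Γ| = 298/309 = 0.965

Γ ≈ 0.965 ∠ 38.4°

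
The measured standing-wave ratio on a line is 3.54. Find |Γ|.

|Γ| = (S − 1)/(S + 1) = (3.54 − 1)/(3.54 + 1) = 2.54/4.54

|Γ| ≈ 0.559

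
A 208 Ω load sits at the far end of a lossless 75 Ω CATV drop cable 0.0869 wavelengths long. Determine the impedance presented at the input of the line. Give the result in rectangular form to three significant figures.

βl = 2π × 0.0869 = 31.3°
tan(βl) = tan(31.3°) = 0.608
Z_in = Z_0·(Z_L + jZ_0·tanβl)/(Z_0 + jZ_L·tanβl)
     = 75·(208 + j45.6)/(75 + j126)

Z_in ≈ 74.2 − j79.4 Ω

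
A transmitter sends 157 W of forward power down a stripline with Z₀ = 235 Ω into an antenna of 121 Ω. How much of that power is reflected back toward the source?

P_reflected ≈ 16.1 W

Γ = (121 − 235)/(121 + 235) = -0.32
|Γ|² = 0.103
P_refl = |Γ|²·P_inc = 16.1 W, P_del = (1 − |Γ|²)·P_inc = 141 W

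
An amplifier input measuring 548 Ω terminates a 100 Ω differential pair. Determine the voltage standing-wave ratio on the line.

For a purely resistive load, VSWR = R_L/Z_0 or Z_0/R_L (whichever > 1) = 548/100

VSWR ≈ 5.48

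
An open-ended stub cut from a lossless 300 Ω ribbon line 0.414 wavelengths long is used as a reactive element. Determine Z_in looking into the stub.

Z_in ≈ +j500 Ω

βl = 2π × 0.414 = 149°
tan(βl) = -0.6
For an open-ended stub, Z_in = −jZ_0·cot(βl) = −jZ_0/tan(βl)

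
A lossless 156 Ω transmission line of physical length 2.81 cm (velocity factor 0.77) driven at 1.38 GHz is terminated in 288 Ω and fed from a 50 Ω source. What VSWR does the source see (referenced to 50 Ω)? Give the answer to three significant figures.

λ = v/f = 0.77·c / 1.38 GHz = 0.167 m
βl = 2π·l/λ = 2π × 0.168 = 60.4°
tan(βl) = 1.76
Z_in = Z_0·(Z_L + jZ_0·tanβl)/(Z_0 + jZ_L·tanβl) = 102 − j57.1 Ω
Γ_s = (Z_in − Z_s)/(Z_in + Z_s) = (52.1 − j57.1)/(152 − j57.1), |Γ_s| = 0.476
VSWR = (1 + |Γ_s|)/(1 − |Γ_s|)

VSWR ≈ 2.82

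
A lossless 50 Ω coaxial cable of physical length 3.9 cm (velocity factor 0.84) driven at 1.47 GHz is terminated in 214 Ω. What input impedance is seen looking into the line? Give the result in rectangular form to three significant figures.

λ = v/f = 0.84·c / 1.47 GHz = 0.171 m
βl = 2π·l/λ = 2π × 0.228 = 81.9°
tan(βl) = tan(81.9°) = 7.03
Z_in = Z_0·(Z_L + jZ_0·tanβl)/(Z_0 + jZ_L·tanβl)
     = 50·(214 + j351)/(50 + j1500)

Z_in ≈ 11.9 − j6.72 Ω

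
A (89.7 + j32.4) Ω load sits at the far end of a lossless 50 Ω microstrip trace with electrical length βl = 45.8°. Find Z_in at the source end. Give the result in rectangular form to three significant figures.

tan(βl) = tan(45.8°) = 1.03
Z_in = Z_0·(Z_L + jZ_0·tanβl)/(Z_0 + jZ_L·tanβl)
     = 50·(89.7 + j83.8)/(16.7 + j92.2)

Z_in ≈ 52.5 − j39.1 Ω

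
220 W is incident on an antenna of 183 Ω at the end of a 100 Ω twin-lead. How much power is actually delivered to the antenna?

P_delivered ≈ 201 W

Γ = (183 − 100)/(183 + 100) = 0.293
|Γ|² = 0.086
P_refl = |Γ|²·P_inc = 18.9 W, P_del = (1 − |Γ|²)·P_inc = 201 W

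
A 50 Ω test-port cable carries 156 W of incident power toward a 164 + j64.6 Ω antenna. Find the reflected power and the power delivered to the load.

|Γ| = |(114 + j64.6)/(214 + j64.6)| = 0.586
|Γ|² = 0.344
P_refl = |Γ|²·P_inc = 53.6 W, P_del = (1 − |Γ|²)·P_inc = 102 W

P_reflected ≈ 53.6 W; P_delivered ≈ 102 W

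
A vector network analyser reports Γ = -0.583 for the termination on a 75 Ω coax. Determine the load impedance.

Z_L ≈ 19.8 Ω

Z_L = Z_0·(1 + Γ)/(1 − Γ) = 75·(0.417)/(1.58)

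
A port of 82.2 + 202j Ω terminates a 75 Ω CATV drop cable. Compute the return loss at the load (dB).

RL ≈ 2.05 dB

Γ = (7.2 + j202)/(157.2 + j202), |Γ| = 0.79
RL = −20·log₁₀|Γ| = −20·log₁₀(0.79)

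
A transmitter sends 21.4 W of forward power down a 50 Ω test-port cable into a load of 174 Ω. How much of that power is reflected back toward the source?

P_reflected ≈ 6.56 W

Γ = (174 − 50)/(174 + 50) = 0.554
|Γ|² = 0.306
P_refl = |Γ|²·P_inc = 6.56 W, P_del = (1 − |Γ|²)·P_inc = 14.8 W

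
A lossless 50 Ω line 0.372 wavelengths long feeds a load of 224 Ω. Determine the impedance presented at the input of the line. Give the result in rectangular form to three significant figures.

Z_in ≈ 20.6 + j43.7 Ω

βl = 2π × 0.372 = 134°
tan(βl) = tan(134°) = -1.04
Z_in = Z_0·(Z_L + jZ_0·tanβl)/(Z_0 + jZ_L·tanβl)
     = 50·(224 − j51.9)/(50 − j233)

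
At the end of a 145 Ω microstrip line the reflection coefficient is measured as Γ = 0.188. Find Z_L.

Z_L ≈ 212 Ω

Z_L = Z_0·(1 + Γ)/(1 − Γ) = 145·(1.19)/(0.812)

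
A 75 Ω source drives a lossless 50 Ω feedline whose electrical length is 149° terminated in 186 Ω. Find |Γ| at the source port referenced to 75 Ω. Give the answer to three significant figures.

tan(βl) = -0.601
Z_in = Z_0·(Z_L + jZ_0·tanβl)/(Z_0 + jZ_L·tanβl) = 42.2 + j64.3 Ω
Γ_s = (Z_in − Z_s)/(Z_in + Z_s) = (-32.8 + j64.3)/(117 + j64.3), |Γ_s| = 0.54

|Γ| ≈ 0.54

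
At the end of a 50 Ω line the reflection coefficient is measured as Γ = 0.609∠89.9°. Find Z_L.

Z_L ≈ 23 + j44.5 Ω

Z_L = Z_0·(1 + Γ)/(1 − Γ) = 50·(1 + j0.609)/(0.999 − j0.609)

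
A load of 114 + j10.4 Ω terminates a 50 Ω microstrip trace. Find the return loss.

Γ = (64 + j10.4)/(164 + j10.4), |Γ| = 0.395
RL = −20·log₁₀|Γ| = −20·log₁₀(0.395)

RL ≈ 8.08 dB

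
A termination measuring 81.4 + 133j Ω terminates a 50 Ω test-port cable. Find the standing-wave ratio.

Γ = (Z_L − Z_0)/(Z_L + Z_0) = (31.4 + j133)/(131.4 + j133)
|Γ| = 137/187 = 0.731
VSWR = (1 + |Γ|)/(1 − |Γ|) = 1.73/0.269

VSWR ≈ 6.43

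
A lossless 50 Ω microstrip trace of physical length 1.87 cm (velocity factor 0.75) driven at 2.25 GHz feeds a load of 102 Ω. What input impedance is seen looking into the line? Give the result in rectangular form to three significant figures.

λ = v/f = 0.75·c / 2.25 GHz = 0.1 m
βl = 2π·l/λ = 2π × 0.187 = 67.3°
tan(βl) = tan(67.3°) = 2.39
Z_in = Z_0·(Z_L + jZ_0·tanβl)/(Z_0 + jZ_L·tanβl)
     = 50·(102 + j120)/(50 + j244)

Z_in ≈ 27.6 − j15.2 Ω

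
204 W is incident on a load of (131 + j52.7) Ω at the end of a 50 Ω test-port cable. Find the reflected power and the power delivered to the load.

|Γ| = |(81 + j52.7)/(181 + j52.7)| = 0.513
|Γ|² = 0.263
P_refl = |Γ|²·P_inc = 53.6 W, P_del = (1 − |Γ|²)·P_inc = 150 W

P_reflected ≈ 53.6 W; P_delivered ≈ 150 W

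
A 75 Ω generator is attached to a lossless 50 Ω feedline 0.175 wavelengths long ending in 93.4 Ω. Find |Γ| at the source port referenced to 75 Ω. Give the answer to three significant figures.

βl = 2π × 0.175 = 63°
tan(βl) = 1.96
Z_in = Z_0·(Z_L + jZ_0·tanβl)/(Z_0 + jZ_L·tanβl) = 31.4 − j16.9 Ω
Γ_s = (Z_in − Z_s)/(Z_in + Z_s) = (-43.6 − j16.9)/(106 − j16.9), |Γ_s| = 0.434

|Γ| ≈ 0.434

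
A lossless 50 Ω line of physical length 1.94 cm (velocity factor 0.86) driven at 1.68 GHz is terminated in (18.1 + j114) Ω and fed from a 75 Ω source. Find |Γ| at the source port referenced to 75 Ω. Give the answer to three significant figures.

|Γ| ≈ 0.864

λ = v/f = 0.86·c / 1.68 GHz = 0.154 m
βl = 2π·l/λ = 2π × 0.126 = 45.5°
tan(βl) = 1.02
Z_in = Z_0·(Z_L + jZ_0·tanβl)/(Z_0 + jZ_L·tanβl) = 19.7 − j120 Ω
Γ_s = (Z_in − Z_s)/(Z_in + Z_s) = (-55.3 − j120)/(94.7 − j120), |Γ_s| = 0.864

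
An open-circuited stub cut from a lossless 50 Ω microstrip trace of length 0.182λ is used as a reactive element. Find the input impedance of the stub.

βl = 2π × 0.182 = 65.5°
tan(βl) = 2.2
For an open-circuited stub, Z_in = −jZ_0·cot(βl) = −jZ_0/tan(βl)

Z_in ≈ −j22.8 Ω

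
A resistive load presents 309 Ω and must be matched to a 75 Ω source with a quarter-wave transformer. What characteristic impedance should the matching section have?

Z_qwt ≈ 152 Ω

Z_qwt = √(Z_0·R_L) = √(75 × 309) = √23180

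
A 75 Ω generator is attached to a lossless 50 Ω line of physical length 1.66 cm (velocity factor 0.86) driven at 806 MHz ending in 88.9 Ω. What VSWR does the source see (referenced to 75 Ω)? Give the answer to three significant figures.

VSWR ≈ 1.44

λ = v/f = 0.86·c / 806 MHz = 0.32 m
βl = 2π·l/λ = 2π × 0.0519 = 18.7°
tan(βl) = 0.338
Z_in = Z_0·(Z_L + jZ_0·tanβl)/(Z_0 + jZ_L·tanβl) = 72.8 − j26.8 Ω
Γ_s = (Z_in − Z_s)/(Z_in + Z_s) = (-2.22 − j26.8)/(148 − j26.8), |Γ_s| = 0.179
VSWR = (1 + |Γ_s|)/(1 − |Γ_s|)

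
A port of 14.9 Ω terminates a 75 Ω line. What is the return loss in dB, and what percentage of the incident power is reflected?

Γ = (14.9 − 75)/(14.9 + 75) = -0.669
RL = −20·log₁₀(0.669) = 3.5 dB
P_refl/P_inc = |Γ|² = 0.447

RL ≈ 3.5 dB; 44.7% of incident power reflected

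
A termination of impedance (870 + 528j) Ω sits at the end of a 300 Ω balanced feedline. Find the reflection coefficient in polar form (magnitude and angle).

Γ ≈ 0.605 ∠ 18.5°

Γ = (Z_L − Z_0)/(Z_L + Z_0) = (570 + j528)/(1170 + j528)
|Γ| = 777/1280 = 0.605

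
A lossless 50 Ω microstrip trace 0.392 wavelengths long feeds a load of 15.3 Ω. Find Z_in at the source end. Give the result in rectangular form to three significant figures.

Z_in ≈ 23.8 − j34.4 Ω

βl = 2π × 0.392 = 141°
tan(βl) = tan(141°) = -0.806
Z_in = Z_0·(Z_L + jZ_0·tanβl)/(Z_0 + jZ_L·tanβl)
     = 50·(15.3 − j40.3)/(50 − j12.3)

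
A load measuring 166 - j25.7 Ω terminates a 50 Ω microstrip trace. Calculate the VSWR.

VSWR ≈ 3.41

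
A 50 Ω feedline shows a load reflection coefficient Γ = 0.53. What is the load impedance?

Z_L ≈ 163 Ω

Z_L = Z_0·(1 + Γ)/(1 − Γ) = 50·(1.53)/(0.47)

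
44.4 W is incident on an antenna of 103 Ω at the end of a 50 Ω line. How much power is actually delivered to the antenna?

Γ = (103 − 50)/(103 + 50) = 0.346
|Γ|² = 0.12
P_refl = |Γ|²·P_inc = 5.33 W, P_del = (1 − |Γ|²)·P_inc = 39.1 W

P_delivered ≈ 39.1 W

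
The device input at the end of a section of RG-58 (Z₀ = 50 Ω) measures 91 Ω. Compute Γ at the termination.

Γ = 0.291

Γ = (Z_L − Z_0)/(Z_L + Z_0) = (91 − 50)/(91 + 50) = 41/141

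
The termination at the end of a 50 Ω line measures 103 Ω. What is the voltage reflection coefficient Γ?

Γ = 0.346

Γ = (Z_L − Z_0)/(Z_L + Z_0) = (103 − 50)/(103 + 50) = 53/153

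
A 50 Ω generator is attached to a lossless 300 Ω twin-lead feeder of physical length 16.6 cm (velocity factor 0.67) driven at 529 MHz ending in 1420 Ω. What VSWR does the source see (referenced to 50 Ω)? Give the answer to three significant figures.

λ = v/f = 0.67·c / 529 MHz = 0.38 m
βl = 2π·l/λ = 2π × 0.437 = 157°
tan(βl) = -0.419
Z_in = Z_0·(Z_L + jZ_0·tanβl)/(Z_0 + jZ_L·tanβl) = 339 + j546 Ω
Γ_s = (Z_in − Z_s)/(Z_in + Z_s) = (289 + j546)/(389 + j546), |Γ_s| = 0.921
VSWR = (1 + |Γ_s|)/(1 − |Γ_s|)

VSWR ≈ 24.5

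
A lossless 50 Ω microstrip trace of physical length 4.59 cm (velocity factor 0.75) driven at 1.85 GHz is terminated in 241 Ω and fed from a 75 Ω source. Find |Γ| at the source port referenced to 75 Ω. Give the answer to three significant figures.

|Γ| ≈ 0.677

λ = v/f = 0.75·c / 1.85 GHz = 0.122 m
βl = 2π·l/λ = 2π × 0.377 = 136°
tan(βl) = -0.97
Z_in = Z_0·(Z_L + jZ_0·tanβl)/(Z_0 + jZ_L·tanβl) = 20.5 + j47.2 Ω
Γ_s = (Z_in − Z_s)/(Z_in + Z_s) = (-54.5 + j47.2)/(95.5 + j47.2), |Γ_s| = 0.677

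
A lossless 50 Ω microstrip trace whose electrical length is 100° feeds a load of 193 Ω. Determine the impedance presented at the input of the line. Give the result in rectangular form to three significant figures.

tan(βl) = tan(100°) = -5.67
Z_in = Z_0·(Z_L + jZ_0·tanβl)/(Z_0 + jZ_L·tanβl)
     = 50·(193 − j284)/(50 − j1090)

Z_in ≈ 13.3 + j8.21 Ω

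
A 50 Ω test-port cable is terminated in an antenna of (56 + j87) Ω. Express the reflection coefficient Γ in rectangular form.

Γ ≈ 0.436 + j0.463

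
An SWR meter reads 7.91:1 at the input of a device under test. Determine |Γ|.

|Γ| ≈ 0.776

|Γ| = (S − 1)/(S + 1) = (7.91 − 1)/(7.91 + 1) = 6.91/8.91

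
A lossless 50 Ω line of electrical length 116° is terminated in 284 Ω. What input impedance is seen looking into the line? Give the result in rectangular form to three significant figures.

Z_in ≈ 10.8 + j23.5 Ω

tan(βl) = tan(116°) = -2.05
Z_in = Z_0·(Z_L + jZ_0·tanβl)/(Z_0 + jZ_L·tanβl)
     = 50·(284 − j103)/(50 − j582)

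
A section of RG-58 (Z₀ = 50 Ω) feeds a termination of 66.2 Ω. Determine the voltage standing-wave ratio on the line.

Γ = (66.2 − 50)/(66.2 + 50) = 0.139
VSWR = (1 + 0.139)/(1 − 0.139)

VSWR ≈ 1.32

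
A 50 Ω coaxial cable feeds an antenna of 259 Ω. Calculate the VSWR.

VSWR ≈ 5.18

Γ = (259 − 50)/(259 + 50) = 0.676
VSWR = (1 + 0.676)/(1 − 0.676)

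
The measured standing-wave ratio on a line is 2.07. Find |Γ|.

|Γ| = (S − 1)/(S + 1) = (2.07 − 1)/(2.07 + 1) = 1.07/3.07

|Γ| ≈ 0.349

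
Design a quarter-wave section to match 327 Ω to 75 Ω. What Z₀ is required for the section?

Z_qwt ≈ 157 Ω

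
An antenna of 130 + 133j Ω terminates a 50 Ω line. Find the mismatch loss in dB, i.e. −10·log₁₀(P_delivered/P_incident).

Γ = (80 + j133)/(180 + j133), |Γ| = 0.693
|Γ|² = 0.481, so P_del/P_inc = 1 − |Γ|² = 0.519
ML = −10·log₁₀(1 − |Γ|²)

mismatch loss ≈ 2.85 dB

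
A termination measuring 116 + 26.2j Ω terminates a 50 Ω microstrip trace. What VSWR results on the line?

VSWR ≈ 2.46

Γ = (Z_L − Z_0)/(Z_L + Z_0) = (66 + j26.2)/(166 + j26.2)
|Γ| = 71/168 = 0.423
VSWR = (1 + |Γ|)/(1 − |Γ|) = 1.42/0.577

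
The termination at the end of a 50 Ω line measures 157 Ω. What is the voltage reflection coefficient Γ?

Γ = 0.517

Γ = (Z_L − Z_0)/(Z_L + Z_0) = (157 − 50)/(157 + 50) = 107/207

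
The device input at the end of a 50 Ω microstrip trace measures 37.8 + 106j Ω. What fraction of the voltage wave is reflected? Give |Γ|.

Γ = (Z_L − Z_0)/(Z_L + Z_0) = (-12.2 + j106)/(87.8 + j106)
|Γ| = 107/138

|Γ| ≈ 0.775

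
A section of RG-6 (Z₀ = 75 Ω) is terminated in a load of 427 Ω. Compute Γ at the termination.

Γ = (Z_L − Z_0)/(Z_L + Z_0) = (427 − 75)/(427 + 75) = 352/502

Γ = 0.701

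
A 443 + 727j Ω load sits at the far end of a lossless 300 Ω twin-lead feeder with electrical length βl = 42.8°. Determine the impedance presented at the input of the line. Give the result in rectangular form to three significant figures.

tan(βl) = tan(42.8°) = 0.926
Z_in = Z_0·(Z_L + jZ_0·tanβl)/(Z_0 + jZ_L·tanβl)
     = 300·(443 + j1000)/(-373 + j410)

Z_in ≈ 241 − j543 Ω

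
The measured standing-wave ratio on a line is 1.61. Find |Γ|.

|Γ| = (S − 1)/(S + 1) = (1.61 − 1)/(1.61 + 1) = 0.61/2.61

|Γ| ≈ 0.234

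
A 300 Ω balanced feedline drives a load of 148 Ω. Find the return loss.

Γ = (148 − 300)/(148 + 300) = -0.339
RL = −20·log₁₀|Γ| = −20·log₁₀(0.339)

RL ≈ 9.39 dB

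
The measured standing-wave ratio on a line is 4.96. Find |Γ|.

|Γ| = (S − 1)/(S + 1) = (4.96 − 1)/(4.96 + 1) = 3.96/5.96

|Γ| ≈ 0.664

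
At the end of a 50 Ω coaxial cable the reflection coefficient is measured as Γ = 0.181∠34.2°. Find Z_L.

Z_L = Z_0·(1 + Γ)/(1 − Γ) = 50·(1.15 + j0.102)/(0.85 − j0.102)

Z_L ≈ 65.9 + j13.9 Ω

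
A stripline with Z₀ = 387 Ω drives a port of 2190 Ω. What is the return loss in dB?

Γ = (2190 − 387)/(2190 + 387) = 0.7
RL = −20·log₁₀|Γ| = −20·log₁₀(0.7)

RL ≈ 3.1 dB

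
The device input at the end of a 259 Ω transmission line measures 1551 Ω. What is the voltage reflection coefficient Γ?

Γ = (Z_L − Z_0)/(Z_L + Z_0) = (1551 − 259)/(1551 + 259) = 1292/1810

Γ = 0.714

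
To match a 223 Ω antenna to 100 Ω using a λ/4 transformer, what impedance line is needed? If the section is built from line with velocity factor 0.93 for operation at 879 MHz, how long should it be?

Z_qwt ≈ 149 Ω; length ≈ 7.94 cm

Z_qwt = √(Z_0·R_L) = √(100 × 223) = √22300
λ = 0.93·c/f = 0.317 m, so l = λ/4 = 0.0794 m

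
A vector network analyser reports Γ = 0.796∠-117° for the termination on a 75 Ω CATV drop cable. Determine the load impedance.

Z_L = Z_0·(1 + Γ)/(1 − Γ) = 75·(0.639 − j0.709)/(1.36 + j0.709)

Z_L ≈ 11.7 − j45.1 Ω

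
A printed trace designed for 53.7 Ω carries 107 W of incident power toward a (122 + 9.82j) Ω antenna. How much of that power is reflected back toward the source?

|Γ| = |(68.3 + j9.82)/(175.7 + j9.82)| = 0.392
|Γ|² = 0.154
P_refl = |Γ|²·P_inc = 16.5 W, P_del = (1 − |Γ|²)·P_inc = 90.5 W

P_reflected ≈ 16.5 W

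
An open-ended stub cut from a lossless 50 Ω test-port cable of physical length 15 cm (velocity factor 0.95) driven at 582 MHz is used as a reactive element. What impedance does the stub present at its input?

λ = v/f = 0.95·c / 582 MHz = 0.49 m
βl = 2π·l/λ = 2π × 0.306 = 110°
tan(βl) = -2.71
For an open-ended stub, Z_in = −jZ_0·cot(βl) = −jZ_0/tan(βl)

Z_in ≈ +j18.5 Ω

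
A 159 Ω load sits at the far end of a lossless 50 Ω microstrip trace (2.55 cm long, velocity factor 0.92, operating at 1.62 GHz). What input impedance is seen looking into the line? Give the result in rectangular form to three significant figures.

Z_in ≈ 22.9 − j31.2 Ω

λ = v/f = 0.92·c / 1.62 GHz = 0.17 m
βl = 2π·l/λ = 2π × 0.15 = 53.9°
tan(βl) = tan(53.9°) = 1.37
Z_in = Z_0·(Z_L + jZ_0·tanβl)/(Z_0 + jZ_L·tanβl)
     = 50·(159 + j68.5)/(50 + j218)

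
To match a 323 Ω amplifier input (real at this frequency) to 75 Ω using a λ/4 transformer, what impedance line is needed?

Z_qwt = √(Z_0·R_L) = √(75 × 323) = √24220

Z_qwt ≈ 156 Ω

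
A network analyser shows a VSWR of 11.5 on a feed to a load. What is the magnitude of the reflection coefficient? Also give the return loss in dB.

|Γ| = (S − 1)/(S + 1) = (11.5 − 1)/(11.5 + 1) = 10.5/12.5
RL = −20·log₁₀|Γ| = −20·log₁₀(0.84)

|Γ| ≈ 0.84; return loss ≈ 1.51 dB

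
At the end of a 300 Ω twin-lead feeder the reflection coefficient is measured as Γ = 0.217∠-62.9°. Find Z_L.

Z_L = Z_0·(1 + Γ)/(1 − Γ) = 300·(1.1 − j0.193)/(0.901 + j0.193)

Z_L ≈ 337 − j136 Ω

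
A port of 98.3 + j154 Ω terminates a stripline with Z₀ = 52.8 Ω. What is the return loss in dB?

RL ≈ 2.57 dB

Γ = (45.5 + j154)/(151.1 + j154), |Γ| = 0.744
RL = −20·log₁₀|Γ| = −20·log₁₀(0.744)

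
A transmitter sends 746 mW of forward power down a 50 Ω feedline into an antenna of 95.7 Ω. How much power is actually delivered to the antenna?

Γ = (95.7 − 50)/(95.7 + 50) = 0.314
|Γ|² = 0.0984
P_refl = |Γ|²·P_inc = 73.4 mW, P_del = (1 − |Γ|²)·P_inc = 673 mW

P_delivered ≈ 673 mW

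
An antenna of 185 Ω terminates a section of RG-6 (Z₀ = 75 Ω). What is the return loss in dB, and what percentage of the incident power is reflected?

RL ≈ 7.47 dB; 17.9% of incident power reflected

Γ = (185 − 75)/(185 + 75) = 0.423
RL = −20·log₁₀(0.423) = 7.47 dB
P_refl/P_inc = |Γ|² = 0.179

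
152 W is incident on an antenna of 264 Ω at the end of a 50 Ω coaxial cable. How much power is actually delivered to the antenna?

P_delivered ≈ 81.4 W

Γ = (264 − 50)/(264 + 50) = 0.682
|Γ|² = 0.464
P_refl = |Γ|²·P_inc = 70.6 W, P_del = (1 − |Γ|²)·P_inc = 81.4 W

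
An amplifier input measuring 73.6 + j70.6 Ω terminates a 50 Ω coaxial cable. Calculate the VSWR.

VSWR ≈ 3.19

Γ = (Z_L − Z_0)/(Z_L + Z_0) = (23.6 + j70.6)/(123.6 + j70.6)
|Γ| = 74.4/142 = 0.523
VSWR = (1 + |Γ|)/(1 − |Γ|) = 1.52/0.477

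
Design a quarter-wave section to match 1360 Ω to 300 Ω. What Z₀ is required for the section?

Z_qwt ≈ 639 Ω

Z_qwt = √(Z_0·R_L) = √(300 × 1360) = √408000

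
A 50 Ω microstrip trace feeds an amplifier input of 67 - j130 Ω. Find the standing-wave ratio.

VSWR ≈ 6.99

Γ = (Z_L − Z_0)/(Z_L + Z_0) = (17 − j130)/(117 − j130)
|Γ| = 131/175 = 0.75
VSWR = (1 + |Γ|)/(1 − |Γ|) = 1.75/0.25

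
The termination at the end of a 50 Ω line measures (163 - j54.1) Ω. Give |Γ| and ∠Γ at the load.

Γ ≈ 0.57 ∠ -11.3°

Γ = (Z_L − Z_0)/(Z_L + Z_0) = (113 − j54.1)/(213 − j54.1)
|Γ| = 125/220 = 0.57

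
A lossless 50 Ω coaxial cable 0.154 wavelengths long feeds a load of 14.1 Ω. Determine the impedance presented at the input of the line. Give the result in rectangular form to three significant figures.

βl = 2π × 0.154 = 55.4°
tan(βl) = tan(55.4°) = 1.45
Z_in = Z_0·(Z_L + jZ_0·tanβl)/(Z_0 + jZ_L·tanβl)
     = 50·(14.1 + j72.6)/(50 + j20.5)

Z_in ≈ 37.5 + j57.2 Ω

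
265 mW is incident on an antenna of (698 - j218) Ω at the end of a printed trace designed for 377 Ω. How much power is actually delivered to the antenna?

P_delivered ≈ 232 mW

|Γ| = |(321 − j218)/(1075 − j218)| = 0.354
|Γ|² = 0.125
P_refl = |Γ|²·P_inc = 33.2 mW, P_del = (1 − |Γ|²)·P_inc = 232 mW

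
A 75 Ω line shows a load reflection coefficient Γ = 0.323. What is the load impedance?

Z_L ≈ 147 Ω

Z_L = Z_0·(1 + Γ)/(1 − Γ) = 75·(1.32)/(0.677)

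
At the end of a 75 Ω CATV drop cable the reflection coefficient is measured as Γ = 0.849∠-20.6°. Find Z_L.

Z_L = Z_0·(1 + Γ)/(1 − Γ) = 75·(1.79 − j0.299)/(0.205 + j0.299)

Z_L ≈ 159 − j341 Ω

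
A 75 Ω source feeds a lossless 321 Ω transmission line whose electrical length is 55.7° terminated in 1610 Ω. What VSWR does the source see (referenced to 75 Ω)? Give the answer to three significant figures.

tan(βl) = 1.47
Z_in = Z_0·(Z_L + jZ_0·tanβl)/(Z_0 + jZ_L·tanβl) = 92.1 − j206 Ω
Γ_s = (Z_in − Z_s)/(Z_in + Z_s) = (17.1 − j206)/(167 − j206), |Γ_s| = 0.78
VSWR = (1 + |Γ_s|)/(1 − |Γ_s|)

VSWR ≈ 8.09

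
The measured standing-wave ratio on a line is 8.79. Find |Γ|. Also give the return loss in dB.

|Γ| ≈ 0.796; return loss ≈ 1.98 dB

|Γ| = (S − 1)/(S + 1) = (8.79 − 1)/(8.79 + 1) = 7.79/9.79
RL = −20·log₁₀|Γ| = −20·log₁₀(0.796)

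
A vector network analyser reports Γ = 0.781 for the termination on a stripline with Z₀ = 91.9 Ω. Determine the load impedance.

Z_L = Z_0·(1 + Γ)/(1 − Γ) = 91.9·(1.78)/(0.219)

Z_L ≈ 747 Ω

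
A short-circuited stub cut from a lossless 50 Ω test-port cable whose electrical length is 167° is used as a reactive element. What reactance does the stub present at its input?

X_in ≈ -11.5 Ω (capacitive)

tan(βl) = -0.231
For a short-circuited stub, Z_in = jZ_0·tan(βl)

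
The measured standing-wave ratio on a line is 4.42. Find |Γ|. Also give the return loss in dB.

|Γ| = (S − 1)/(S + 1) = (4.42 − 1)/(4.42 + 1) = 3.42/5.42
RL = −20·log₁₀|Γ| = −20·log₁₀(0.631)

|Γ| ≈ 0.631; return loss ≈ 4 dB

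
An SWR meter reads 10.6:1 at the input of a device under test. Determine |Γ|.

|Γ| ≈ 0.828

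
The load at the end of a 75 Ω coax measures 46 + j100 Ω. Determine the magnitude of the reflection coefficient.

Γ = (Z_L − Z_0)/(Z_L + Z_0) = (-29 + j100)/(121 + j100)
|Γ| = 104/157

|Γ| ≈ 0.663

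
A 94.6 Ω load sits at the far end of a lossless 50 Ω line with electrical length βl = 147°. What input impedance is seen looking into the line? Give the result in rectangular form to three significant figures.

tan(βl) = tan(147°) = -0.649
Z_in = Z_0·(Z_L + jZ_0·tanβl)/(Z_0 + jZ_L·tanβl)
     = 50·(94.6 − j32.5)/(50 − j61.4)

Z_in ≈ 53.6 + j33.4 Ω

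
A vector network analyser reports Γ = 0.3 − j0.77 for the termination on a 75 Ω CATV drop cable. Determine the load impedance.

Z_L = Z_0·(1 + Γ)/(1 − Γ) = 75·(1.3 − j0.77)/(0.7 + j0.77)

Z_L ≈ 22 − j107 Ω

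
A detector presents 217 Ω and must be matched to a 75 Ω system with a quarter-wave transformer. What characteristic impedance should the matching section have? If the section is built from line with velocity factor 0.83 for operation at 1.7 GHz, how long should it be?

Z_qwt ≈ 128 Ω; length ≈ 3.66 cm

Z_qwt = √(Z_0·R_L) = √(75 × 217) = √16280
λ = 0.83·c/f = 0.146 m, so l = λ/4 = 0.0366 m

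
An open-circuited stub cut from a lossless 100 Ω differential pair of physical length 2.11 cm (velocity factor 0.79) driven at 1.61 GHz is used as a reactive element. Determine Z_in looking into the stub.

Z_in ≈ −j79.3 Ω

λ = v/f = 0.79·c / 1.61 GHz = 0.147 m
βl = 2π·l/λ = 2π × 0.143 = 51.6°
tan(βl) = 1.26
For an open-circuited stub, Z_in = −jZ_0·cot(βl) = −jZ_0/tan(βl)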